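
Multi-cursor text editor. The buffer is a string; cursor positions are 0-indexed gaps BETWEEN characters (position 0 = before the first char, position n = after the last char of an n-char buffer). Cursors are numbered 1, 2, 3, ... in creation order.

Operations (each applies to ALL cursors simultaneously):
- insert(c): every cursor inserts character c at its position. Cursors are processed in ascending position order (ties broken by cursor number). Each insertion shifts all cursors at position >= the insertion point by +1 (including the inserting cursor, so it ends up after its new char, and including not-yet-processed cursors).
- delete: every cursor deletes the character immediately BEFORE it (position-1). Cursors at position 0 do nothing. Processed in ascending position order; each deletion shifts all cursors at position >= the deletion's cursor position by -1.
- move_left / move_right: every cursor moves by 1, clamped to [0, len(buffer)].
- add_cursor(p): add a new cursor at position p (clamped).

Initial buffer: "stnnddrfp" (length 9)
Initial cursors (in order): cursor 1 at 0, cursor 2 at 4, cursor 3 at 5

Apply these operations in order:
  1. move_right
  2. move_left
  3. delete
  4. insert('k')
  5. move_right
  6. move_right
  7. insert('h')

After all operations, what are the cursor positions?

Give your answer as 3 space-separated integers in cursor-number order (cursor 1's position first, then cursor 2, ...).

Answer: 4 11 11

Derivation:
After op 1 (move_right): buffer="stnnddrfp" (len 9), cursors c1@1 c2@5 c3@6, authorship .........
After op 2 (move_left): buffer="stnnddrfp" (len 9), cursors c1@0 c2@4 c3@5, authorship .........
After op 3 (delete): buffer="stndrfp" (len 7), cursors c1@0 c2@3 c3@3, authorship .......
After op 4 (insert('k')): buffer="kstnkkdrfp" (len 10), cursors c1@1 c2@6 c3@6, authorship 1...23....
After op 5 (move_right): buffer="kstnkkdrfp" (len 10), cursors c1@2 c2@7 c3@7, authorship 1...23....
After op 6 (move_right): buffer="kstnkkdrfp" (len 10), cursors c1@3 c2@8 c3@8, authorship 1...23....
After op 7 (insert('h')): buffer="ksthnkkdrhhfp" (len 13), cursors c1@4 c2@11 c3@11, authorship 1..1.23..23..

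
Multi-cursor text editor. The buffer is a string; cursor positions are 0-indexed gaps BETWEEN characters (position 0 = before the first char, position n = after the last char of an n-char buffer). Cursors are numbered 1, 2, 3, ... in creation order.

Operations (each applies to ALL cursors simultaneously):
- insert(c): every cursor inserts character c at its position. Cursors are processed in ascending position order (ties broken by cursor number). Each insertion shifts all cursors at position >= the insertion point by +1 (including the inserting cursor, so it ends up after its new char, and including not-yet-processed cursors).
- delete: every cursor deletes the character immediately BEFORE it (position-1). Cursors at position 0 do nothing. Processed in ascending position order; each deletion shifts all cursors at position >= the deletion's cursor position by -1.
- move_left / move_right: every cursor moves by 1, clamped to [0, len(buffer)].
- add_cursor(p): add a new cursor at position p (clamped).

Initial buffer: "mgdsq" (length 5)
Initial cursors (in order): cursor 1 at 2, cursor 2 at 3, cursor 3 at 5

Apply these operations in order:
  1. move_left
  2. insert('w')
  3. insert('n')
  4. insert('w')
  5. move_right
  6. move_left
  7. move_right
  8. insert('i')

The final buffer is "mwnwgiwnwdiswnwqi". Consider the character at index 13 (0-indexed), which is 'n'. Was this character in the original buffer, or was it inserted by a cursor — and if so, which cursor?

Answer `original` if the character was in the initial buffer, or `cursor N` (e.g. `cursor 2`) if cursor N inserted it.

After op 1 (move_left): buffer="mgdsq" (len 5), cursors c1@1 c2@2 c3@4, authorship .....
After op 2 (insert('w')): buffer="mwgwdswq" (len 8), cursors c1@2 c2@4 c3@7, authorship .1.2..3.
After op 3 (insert('n')): buffer="mwngwndswnq" (len 11), cursors c1@3 c2@6 c3@10, authorship .11.22..33.
After op 4 (insert('w')): buffer="mwnwgwnwdswnwq" (len 14), cursors c1@4 c2@8 c3@13, authorship .111.222..333.
After op 5 (move_right): buffer="mwnwgwnwdswnwq" (len 14), cursors c1@5 c2@9 c3@14, authorship .111.222..333.
After op 6 (move_left): buffer="mwnwgwnwdswnwq" (len 14), cursors c1@4 c2@8 c3@13, authorship .111.222..333.
After op 7 (move_right): buffer="mwnwgwnwdswnwq" (len 14), cursors c1@5 c2@9 c3@14, authorship .111.222..333.
After op 8 (insert('i')): buffer="mwnwgiwnwdiswnwqi" (len 17), cursors c1@6 c2@11 c3@17, authorship .111.1222.2.333.3
Authorship (.=original, N=cursor N): . 1 1 1 . 1 2 2 2 . 2 . 3 3 3 . 3
Index 13: author = 3

Answer: cursor 3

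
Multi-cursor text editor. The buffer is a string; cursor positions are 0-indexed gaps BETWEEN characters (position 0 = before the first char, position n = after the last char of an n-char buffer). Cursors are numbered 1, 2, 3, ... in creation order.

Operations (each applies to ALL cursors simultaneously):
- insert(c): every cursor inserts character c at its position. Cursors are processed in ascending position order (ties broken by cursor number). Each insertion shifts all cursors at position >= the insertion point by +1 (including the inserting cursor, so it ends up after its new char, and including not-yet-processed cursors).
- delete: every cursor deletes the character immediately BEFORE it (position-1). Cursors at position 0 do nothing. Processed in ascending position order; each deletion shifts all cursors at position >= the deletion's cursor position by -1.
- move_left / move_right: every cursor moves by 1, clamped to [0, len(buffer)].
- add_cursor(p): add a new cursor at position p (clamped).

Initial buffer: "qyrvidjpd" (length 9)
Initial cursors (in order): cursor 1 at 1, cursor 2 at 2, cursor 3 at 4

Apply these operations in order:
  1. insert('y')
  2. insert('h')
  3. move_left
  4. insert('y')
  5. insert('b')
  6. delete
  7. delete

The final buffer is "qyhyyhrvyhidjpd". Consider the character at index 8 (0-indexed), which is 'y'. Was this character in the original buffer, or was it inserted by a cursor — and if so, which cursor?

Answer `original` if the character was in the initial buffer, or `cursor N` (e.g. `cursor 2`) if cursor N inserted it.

After op 1 (insert('y')): buffer="qyyyrvyidjpd" (len 12), cursors c1@2 c2@4 c3@7, authorship .1.2..3.....
After op 2 (insert('h')): buffer="qyhyyhrvyhidjpd" (len 15), cursors c1@3 c2@6 c3@10, authorship .11.22..33.....
After op 3 (move_left): buffer="qyhyyhrvyhidjpd" (len 15), cursors c1@2 c2@5 c3@9, authorship .11.22..33.....
After op 4 (insert('y')): buffer="qyyhyyyhrvyyhidjpd" (len 18), cursors c1@3 c2@7 c3@12, authorship .111.222..333.....
After op 5 (insert('b')): buffer="qyybhyyybhrvyybhidjpd" (len 21), cursors c1@4 c2@9 c3@15, authorship .1111.2222..3333.....
After op 6 (delete): buffer="qyyhyyyhrvyyhidjpd" (len 18), cursors c1@3 c2@7 c3@12, authorship .111.222..333.....
After op 7 (delete): buffer="qyhyyhrvyhidjpd" (len 15), cursors c1@2 c2@5 c3@9, authorship .11.22..33.....
Authorship (.=original, N=cursor N): . 1 1 . 2 2 . . 3 3 . . . . .
Index 8: author = 3

Answer: cursor 3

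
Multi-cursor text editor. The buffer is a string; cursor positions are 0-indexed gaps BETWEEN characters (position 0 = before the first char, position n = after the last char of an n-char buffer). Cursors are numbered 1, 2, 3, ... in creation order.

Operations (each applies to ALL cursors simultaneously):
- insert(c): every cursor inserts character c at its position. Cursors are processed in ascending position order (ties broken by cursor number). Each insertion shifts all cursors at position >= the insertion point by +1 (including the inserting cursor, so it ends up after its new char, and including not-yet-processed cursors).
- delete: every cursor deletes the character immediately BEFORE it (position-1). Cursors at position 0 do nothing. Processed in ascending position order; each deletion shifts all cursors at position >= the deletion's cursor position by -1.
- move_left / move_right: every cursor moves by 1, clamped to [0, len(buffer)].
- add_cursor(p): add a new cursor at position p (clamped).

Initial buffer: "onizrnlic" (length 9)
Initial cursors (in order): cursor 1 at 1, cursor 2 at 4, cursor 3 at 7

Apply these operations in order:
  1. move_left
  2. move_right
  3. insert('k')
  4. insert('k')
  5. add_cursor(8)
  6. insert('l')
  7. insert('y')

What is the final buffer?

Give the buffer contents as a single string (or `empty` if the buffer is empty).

Answer: okklynizkkllyyrnlkklyic

Derivation:
After op 1 (move_left): buffer="onizrnlic" (len 9), cursors c1@0 c2@3 c3@6, authorship .........
After op 2 (move_right): buffer="onizrnlic" (len 9), cursors c1@1 c2@4 c3@7, authorship .........
After op 3 (insert('k')): buffer="oknizkrnlkic" (len 12), cursors c1@2 c2@6 c3@10, authorship .1...2...3..
After op 4 (insert('k')): buffer="okknizkkrnlkkic" (len 15), cursors c1@3 c2@8 c3@13, authorship .11...22...33..
After op 5 (add_cursor(8)): buffer="okknizkkrnlkkic" (len 15), cursors c1@3 c2@8 c4@8 c3@13, authorship .11...22...33..
After op 6 (insert('l')): buffer="okklnizkkllrnlkklic" (len 19), cursors c1@4 c2@11 c4@11 c3@17, authorship .111...2224...333..
After op 7 (insert('y')): buffer="okklynizkkllyyrnlkklyic" (len 23), cursors c1@5 c2@14 c4@14 c3@21, authorship .1111...222424...3333..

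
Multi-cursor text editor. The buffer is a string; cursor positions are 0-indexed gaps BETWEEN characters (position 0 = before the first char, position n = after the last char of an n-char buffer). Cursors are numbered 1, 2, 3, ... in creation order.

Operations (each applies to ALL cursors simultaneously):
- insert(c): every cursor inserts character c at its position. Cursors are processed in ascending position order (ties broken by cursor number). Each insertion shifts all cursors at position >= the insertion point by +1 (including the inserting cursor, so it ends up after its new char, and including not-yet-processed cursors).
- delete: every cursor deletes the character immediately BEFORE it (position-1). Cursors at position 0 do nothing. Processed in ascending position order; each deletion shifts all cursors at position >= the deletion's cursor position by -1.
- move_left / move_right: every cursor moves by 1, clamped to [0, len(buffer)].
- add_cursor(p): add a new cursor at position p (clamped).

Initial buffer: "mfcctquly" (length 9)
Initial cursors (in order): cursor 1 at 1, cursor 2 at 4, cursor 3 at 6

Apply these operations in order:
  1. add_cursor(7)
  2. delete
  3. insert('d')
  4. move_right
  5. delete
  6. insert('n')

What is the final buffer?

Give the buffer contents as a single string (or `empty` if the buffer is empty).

After op 1 (add_cursor(7)): buffer="mfcctquly" (len 9), cursors c1@1 c2@4 c3@6 c4@7, authorship .........
After op 2 (delete): buffer="fctly" (len 5), cursors c1@0 c2@2 c3@3 c4@3, authorship .....
After op 3 (insert('d')): buffer="dfcdtddly" (len 9), cursors c1@1 c2@4 c3@7 c4@7, authorship 1..2.34..
After op 4 (move_right): buffer="dfcdtddly" (len 9), cursors c1@2 c2@5 c3@8 c4@8, authorship 1..2.34..
After op 5 (delete): buffer="dcddy" (len 5), cursors c1@1 c2@3 c3@4 c4@4, authorship 1.23.
After op 6 (insert('n')): buffer="dncdndnny" (len 9), cursors c1@2 c2@5 c3@8 c4@8, authorship 11.22334.

Answer: dncdndnny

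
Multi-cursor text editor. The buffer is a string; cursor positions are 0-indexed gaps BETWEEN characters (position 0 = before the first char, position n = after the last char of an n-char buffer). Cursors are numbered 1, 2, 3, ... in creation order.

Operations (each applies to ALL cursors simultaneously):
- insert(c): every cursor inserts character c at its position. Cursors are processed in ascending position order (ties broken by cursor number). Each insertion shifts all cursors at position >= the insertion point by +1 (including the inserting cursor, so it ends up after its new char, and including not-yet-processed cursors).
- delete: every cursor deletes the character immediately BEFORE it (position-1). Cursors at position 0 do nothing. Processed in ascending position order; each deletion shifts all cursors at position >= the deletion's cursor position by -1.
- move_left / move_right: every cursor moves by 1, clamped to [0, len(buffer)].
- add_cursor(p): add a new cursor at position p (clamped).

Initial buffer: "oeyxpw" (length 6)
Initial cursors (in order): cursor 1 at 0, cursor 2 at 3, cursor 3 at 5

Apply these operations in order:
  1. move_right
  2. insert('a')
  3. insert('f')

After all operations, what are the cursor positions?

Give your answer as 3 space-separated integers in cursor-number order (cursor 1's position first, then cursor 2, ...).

After op 1 (move_right): buffer="oeyxpw" (len 6), cursors c1@1 c2@4 c3@6, authorship ......
After op 2 (insert('a')): buffer="oaeyxapwa" (len 9), cursors c1@2 c2@6 c3@9, authorship .1...2..3
After op 3 (insert('f')): buffer="oafeyxafpwaf" (len 12), cursors c1@3 c2@8 c3@12, authorship .11...22..33

Answer: 3 8 12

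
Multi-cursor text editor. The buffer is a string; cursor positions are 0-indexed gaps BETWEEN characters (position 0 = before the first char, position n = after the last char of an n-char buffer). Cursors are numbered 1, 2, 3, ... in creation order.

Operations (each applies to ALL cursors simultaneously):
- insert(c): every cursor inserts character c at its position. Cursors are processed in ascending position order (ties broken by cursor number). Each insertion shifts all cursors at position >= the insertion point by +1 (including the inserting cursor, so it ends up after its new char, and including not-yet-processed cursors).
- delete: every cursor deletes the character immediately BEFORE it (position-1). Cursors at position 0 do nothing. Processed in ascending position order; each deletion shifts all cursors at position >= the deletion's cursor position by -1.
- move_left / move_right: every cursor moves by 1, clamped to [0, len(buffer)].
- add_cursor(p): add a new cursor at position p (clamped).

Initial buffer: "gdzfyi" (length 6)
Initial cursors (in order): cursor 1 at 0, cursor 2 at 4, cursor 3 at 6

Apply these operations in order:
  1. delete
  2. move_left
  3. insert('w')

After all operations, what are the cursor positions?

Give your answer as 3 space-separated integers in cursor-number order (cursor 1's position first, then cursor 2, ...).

Answer: 1 4 6

Derivation:
After op 1 (delete): buffer="gdzy" (len 4), cursors c1@0 c2@3 c3@4, authorship ....
After op 2 (move_left): buffer="gdzy" (len 4), cursors c1@0 c2@2 c3@3, authorship ....
After op 3 (insert('w')): buffer="wgdwzwy" (len 7), cursors c1@1 c2@4 c3@6, authorship 1..2.3.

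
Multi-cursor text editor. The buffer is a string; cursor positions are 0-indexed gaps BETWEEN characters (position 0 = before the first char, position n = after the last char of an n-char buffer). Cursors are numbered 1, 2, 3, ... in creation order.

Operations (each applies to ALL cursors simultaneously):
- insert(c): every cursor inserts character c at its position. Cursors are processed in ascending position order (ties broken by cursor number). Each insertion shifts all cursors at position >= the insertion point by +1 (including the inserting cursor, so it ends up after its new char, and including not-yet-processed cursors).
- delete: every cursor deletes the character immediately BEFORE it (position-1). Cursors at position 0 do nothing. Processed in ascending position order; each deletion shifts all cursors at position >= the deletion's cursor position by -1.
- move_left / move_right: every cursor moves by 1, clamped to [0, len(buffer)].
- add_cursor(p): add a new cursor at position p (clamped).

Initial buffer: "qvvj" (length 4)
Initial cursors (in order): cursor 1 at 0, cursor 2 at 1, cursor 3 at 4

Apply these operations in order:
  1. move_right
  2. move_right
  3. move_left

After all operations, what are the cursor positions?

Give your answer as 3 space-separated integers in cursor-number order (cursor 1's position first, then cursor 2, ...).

After op 1 (move_right): buffer="qvvj" (len 4), cursors c1@1 c2@2 c3@4, authorship ....
After op 2 (move_right): buffer="qvvj" (len 4), cursors c1@2 c2@3 c3@4, authorship ....
After op 3 (move_left): buffer="qvvj" (len 4), cursors c1@1 c2@2 c3@3, authorship ....

Answer: 1 2 3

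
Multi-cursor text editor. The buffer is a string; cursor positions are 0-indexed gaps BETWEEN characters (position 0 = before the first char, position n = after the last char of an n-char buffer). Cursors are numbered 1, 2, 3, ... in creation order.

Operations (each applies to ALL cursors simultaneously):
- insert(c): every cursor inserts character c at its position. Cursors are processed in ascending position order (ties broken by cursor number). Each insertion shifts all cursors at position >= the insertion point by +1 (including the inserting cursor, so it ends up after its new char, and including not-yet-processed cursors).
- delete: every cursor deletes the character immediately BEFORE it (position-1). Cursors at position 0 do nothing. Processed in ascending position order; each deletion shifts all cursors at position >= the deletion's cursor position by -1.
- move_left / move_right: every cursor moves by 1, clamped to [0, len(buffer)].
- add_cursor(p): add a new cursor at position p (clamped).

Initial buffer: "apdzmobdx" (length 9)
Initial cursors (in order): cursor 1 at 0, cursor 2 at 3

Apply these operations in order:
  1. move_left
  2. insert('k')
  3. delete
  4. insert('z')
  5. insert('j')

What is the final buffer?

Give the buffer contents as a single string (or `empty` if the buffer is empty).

After op 1 (move_left): buffer="apdzmobdx" (len 9), cursors c1@0 c2@2, authorship .........
After op 2 (insert('k')): buffer="kapkdzmobdx" (len 11), cursors c1@1 c2@4, authorship 1..2.......
After op 3 (delete): buffer="apdzmobdx" (len 9), cursors c1@0 c2@2, authorship .........
After op 4 (insert('z')): buffer="zapzdzmobdx" (len 11), cursors c1@1 c2@4, authorship 1..2.......
After op 5 (insert('j')): buffer="zjapzjdzmobdx" (len 13), cursors c1@2 c2@6, authorship 11..22.......

Answer: zjapzjdzmobdx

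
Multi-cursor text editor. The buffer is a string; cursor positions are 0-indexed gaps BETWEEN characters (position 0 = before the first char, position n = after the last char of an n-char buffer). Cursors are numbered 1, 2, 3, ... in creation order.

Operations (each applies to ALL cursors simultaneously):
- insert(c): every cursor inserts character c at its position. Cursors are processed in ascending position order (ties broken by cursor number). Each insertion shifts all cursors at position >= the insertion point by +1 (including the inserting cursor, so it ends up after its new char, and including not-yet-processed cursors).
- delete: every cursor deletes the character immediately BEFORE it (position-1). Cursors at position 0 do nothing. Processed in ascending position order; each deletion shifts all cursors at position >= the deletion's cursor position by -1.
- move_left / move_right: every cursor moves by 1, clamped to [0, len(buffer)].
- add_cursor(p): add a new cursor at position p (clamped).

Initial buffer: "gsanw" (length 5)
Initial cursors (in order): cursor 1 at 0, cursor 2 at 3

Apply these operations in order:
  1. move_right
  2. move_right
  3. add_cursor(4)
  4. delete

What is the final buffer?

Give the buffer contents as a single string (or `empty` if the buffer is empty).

After op 1 (move_right): buffer="gsanw" (len 5), cursors c1@1 c2@4, authorship .....
After op 2 (move_right): buffer="gsanw" (len 5), cursors c1@2 c2@5, authorship .....
After op 3 (add_cursor(4)): buffer="gsanw" (len 5), cursors c1@2 c3@4 c2@5, authorship .....
After op 4 (delete): buffer="ga" (len 2), cursors c1@1 c2@2 c3@2, authorship ..

Answer: ga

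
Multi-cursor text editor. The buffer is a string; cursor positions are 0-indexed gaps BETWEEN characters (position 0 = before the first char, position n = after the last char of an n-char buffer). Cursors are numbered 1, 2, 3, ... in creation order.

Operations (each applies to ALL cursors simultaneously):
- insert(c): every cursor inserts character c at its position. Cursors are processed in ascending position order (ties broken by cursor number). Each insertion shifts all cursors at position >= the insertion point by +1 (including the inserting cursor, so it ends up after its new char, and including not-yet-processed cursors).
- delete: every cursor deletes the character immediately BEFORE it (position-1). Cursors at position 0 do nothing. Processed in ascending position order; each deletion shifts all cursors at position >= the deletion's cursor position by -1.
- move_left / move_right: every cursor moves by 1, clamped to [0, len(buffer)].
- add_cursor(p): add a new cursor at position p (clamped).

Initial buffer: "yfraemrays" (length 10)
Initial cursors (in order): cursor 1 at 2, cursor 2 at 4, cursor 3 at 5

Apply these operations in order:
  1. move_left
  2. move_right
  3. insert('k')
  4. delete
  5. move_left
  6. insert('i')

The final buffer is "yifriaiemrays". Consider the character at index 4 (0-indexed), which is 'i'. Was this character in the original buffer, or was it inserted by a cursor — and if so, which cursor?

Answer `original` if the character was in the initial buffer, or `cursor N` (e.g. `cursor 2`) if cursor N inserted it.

Answer: cursor 2

Derivation:
After op 1 (move_left): buffer="yfraemrays" (len 10), cursors c1@1 c2@3 c3@4, authorship ..........
After op 2 (move_right): buffer="yfraemrays" (len 10), cursors c1@2 c2@4 c3@5, authorship ..........
After op 3 (insert('k')): buffer="yfkrakekmrays" (len 13), cursors c1@3 c2@6 c3@8, authorship ..1..2.3.....
After op 4 (delete): buffer="yfraemrays" (len 10), cursors c1@2 c2@4 c3@5, authorship ..........
After op 5 (move_left): buffer="yfraemrays" (len 10), cursors c1@1 c2@3 c3@4, authorship ..........
After op 6 (insert('i')): buffer="yifriaiemrays" (len 13), cursors c1@2 c2@5 c3@7, authorship .1..2.3......
Authorship (.=original, N=cursor N): . 1 . . 2 . 3 . . . . . .
Index 4: author = 2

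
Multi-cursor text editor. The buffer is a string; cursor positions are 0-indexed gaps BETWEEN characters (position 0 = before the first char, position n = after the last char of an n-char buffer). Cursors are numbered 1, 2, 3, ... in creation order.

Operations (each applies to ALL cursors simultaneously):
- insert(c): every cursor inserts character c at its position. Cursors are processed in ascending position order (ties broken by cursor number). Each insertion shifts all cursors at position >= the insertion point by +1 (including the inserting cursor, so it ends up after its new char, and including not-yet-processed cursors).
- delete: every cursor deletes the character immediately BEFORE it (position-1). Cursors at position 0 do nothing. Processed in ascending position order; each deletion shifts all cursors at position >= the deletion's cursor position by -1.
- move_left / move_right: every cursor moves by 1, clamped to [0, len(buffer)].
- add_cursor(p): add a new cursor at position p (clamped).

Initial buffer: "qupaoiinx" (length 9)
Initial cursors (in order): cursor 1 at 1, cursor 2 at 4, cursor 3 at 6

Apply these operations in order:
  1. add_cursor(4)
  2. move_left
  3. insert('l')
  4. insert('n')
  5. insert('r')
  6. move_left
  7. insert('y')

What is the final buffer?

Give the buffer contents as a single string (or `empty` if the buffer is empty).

Answer: lnyrqupllnnryyraolnyriinx

Derivation:
After op 1 (add_cursor(4)): buffer="qupaoiinx" (len 9), cursors c1@1 c2@4 c4@4 c3@6, authorship .........
After op 2 (move_left): buffer="qupaoiinx" (len 9), cursors c1@0 c2@3 c4@3 c3@5, authorship .........
After op 3 (insert('l')): buffer="lqupllaoliinx" (len 13), cursors c1@1 c2@6 c4@6 c3@9, authorship 1...24..3....
After op 4 (insert('n')): buffer="lnqupllnnaolniinx" (len 17), cursors c1@2 c2@9 c4@9 c3@13, authorship 11...2424..33....
After op 5 (insert('r')): buffer="lnrqupllnnrraolnriinx" (len 21), cursors c1@3 c2@12 c4@12 c3@17, authorship 111...242424..333....
After op 6 (move_left): buffer="lnrqupllnnrraolnriinx" (len 21), cursors c1@2 c2@11 c4@11 c3@16, authorship 111...242424..333....
After op 7 (insert('y')): buffer="lnyrqupllnnryyraolnyriinx" (len 25), cursors c1@3 c2@14 c4@14 c3@20, authorship 1111...24242244..3333....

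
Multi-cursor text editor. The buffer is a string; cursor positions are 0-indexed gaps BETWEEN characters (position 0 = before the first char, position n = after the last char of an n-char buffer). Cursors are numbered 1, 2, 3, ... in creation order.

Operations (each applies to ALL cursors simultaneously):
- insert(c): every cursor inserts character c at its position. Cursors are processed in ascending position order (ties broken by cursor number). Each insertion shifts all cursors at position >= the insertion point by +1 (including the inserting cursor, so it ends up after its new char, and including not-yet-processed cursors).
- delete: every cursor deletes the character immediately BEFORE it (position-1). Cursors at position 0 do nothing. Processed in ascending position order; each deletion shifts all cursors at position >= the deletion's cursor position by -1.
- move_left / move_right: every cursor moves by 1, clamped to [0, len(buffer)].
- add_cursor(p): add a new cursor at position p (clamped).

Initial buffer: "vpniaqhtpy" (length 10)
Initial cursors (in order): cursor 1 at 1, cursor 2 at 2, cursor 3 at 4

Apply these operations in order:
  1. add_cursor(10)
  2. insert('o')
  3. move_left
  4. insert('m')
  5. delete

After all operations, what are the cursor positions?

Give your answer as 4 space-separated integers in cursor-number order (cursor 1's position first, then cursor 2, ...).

Answer: 1 3 6 13

Derivation:
After op 1 (add_cursor(10)): buffer="vpniaqhtpy" (len 10), cursors c1@1 c2@2 c3@4 c4@10, authorship ..........
After op 2 (insert('o')): buffer="voponioaqhtpyo" (len 14), cursors c1@2 c2@4 c3@7 c4@14, authorship .1.2..3......4
After op 3 (move_left): buffer="voponioaqhtpyo" (len 14), cursors c1@1 c2@3 c3@6 c4@13, authorship .1.2..3......4
After op 4 (insert('m')): buffer="vmopmonimoaqhtpymo" (len 18), cursors c1@2 c2@5 c3@9 c4@17, authorship .11.22..33......44
After op 5 (delete): buffer="voponioaqhtpyo" (len 14), cursors c1@1 c2@3 c3@6 c4@13, authorship .1.2..3......4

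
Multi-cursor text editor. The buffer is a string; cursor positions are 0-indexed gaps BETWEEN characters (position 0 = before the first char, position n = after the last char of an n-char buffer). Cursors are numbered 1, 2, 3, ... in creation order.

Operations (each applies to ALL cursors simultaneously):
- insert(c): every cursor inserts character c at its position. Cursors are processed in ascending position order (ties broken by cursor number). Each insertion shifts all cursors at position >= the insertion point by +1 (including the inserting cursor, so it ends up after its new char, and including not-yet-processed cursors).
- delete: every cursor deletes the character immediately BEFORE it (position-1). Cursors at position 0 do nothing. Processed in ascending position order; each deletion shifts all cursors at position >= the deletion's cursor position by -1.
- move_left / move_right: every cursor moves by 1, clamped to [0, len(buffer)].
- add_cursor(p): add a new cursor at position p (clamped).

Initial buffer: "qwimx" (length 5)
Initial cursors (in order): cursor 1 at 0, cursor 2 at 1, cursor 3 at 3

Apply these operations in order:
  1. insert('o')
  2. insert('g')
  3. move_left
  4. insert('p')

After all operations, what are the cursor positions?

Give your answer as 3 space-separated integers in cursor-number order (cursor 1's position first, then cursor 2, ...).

After op 1 (insert('o')): buffer="oqowiomx" (len 8), cursors c1@1 c2@3 c3@6, authorship 1.2..3..
After op 2 (insert('g')): buffer="ogqogwiogmx" (len 11), cursors c1@2 c2@5 c3@9, authorship 11.22..33..
After op 3 (move_left): buffer="ogqogwiogmx" (len 11), cursors c1@1 c2@4 c3@8, authorship 11.22..33..
After op 4 (insert('p')): buffer="opgqopgwiopgmx" (len 14), cursors c1@2 c2@6 c3@11, authorship 111.222..333..

Answer: 2 6 11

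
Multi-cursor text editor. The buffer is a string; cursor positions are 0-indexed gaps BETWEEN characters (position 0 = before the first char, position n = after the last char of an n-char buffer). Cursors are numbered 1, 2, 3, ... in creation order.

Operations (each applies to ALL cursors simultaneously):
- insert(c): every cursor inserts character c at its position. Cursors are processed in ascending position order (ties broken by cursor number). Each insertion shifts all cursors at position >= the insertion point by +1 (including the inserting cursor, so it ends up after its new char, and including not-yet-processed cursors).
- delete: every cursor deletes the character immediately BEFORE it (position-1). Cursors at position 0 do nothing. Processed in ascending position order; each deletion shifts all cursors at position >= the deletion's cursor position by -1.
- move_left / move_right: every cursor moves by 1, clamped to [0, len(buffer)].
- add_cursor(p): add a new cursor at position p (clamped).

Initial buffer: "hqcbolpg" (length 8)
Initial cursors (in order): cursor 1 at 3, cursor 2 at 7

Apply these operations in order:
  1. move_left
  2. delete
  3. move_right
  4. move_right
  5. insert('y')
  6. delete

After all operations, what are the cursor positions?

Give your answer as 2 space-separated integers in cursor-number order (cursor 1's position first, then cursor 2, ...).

After op 1 (move_left): buffer="hqcbolpg" (len 8), cursors c1@2 c2@6, authorship ........
After op 2 (delete): buffer="hcbopg" (len 6), cursors c1@1 c2@4, authorship ......
After op 3 (move_right): buffer="hcbopg" (len 6), cursors c1@2 c2@5, authorship ......
After op 4 (move_right): buffer="hcbopg" (len 6), cursors c1@3 c2@6, authorship ......
After op 5 (insert('y')): buffer="hcbyopgy" (len 8), cursors c1@4 c2@8, authorship ...1...2
After op 6 (delete): buffer="hcbopg" (len 6), cursors c1@3 c2@6, authorship ......

Answer: 3 6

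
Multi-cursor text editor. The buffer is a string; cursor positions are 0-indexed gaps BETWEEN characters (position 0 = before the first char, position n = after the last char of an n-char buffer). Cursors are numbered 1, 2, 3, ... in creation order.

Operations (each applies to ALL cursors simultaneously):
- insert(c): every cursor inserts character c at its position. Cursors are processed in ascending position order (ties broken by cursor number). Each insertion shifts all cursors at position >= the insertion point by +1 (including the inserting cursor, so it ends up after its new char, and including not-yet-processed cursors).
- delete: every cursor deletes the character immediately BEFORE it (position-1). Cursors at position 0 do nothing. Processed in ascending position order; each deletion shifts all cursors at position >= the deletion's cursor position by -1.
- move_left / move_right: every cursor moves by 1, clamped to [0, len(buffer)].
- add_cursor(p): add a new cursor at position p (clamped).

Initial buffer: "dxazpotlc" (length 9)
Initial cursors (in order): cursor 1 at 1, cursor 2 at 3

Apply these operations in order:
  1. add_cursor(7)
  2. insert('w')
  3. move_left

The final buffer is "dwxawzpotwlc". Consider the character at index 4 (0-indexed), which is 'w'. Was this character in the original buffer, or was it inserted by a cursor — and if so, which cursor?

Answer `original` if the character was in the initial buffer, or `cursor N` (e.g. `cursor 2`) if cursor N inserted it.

After op 1 (add_cursor(7)): buffer="dxazpotlc" (len 9), cursors c1@1 c2@3 c3@7, authorship .........
After op 2 (insert('w')): buffer="dwxawzpotwlc" (len 12), cursors c1@2 c2@5 c3@10, authorship .1..2....3..
After op 3 (move_left): buffer="dwxawzpotwlc" (len 12), cursors c1@1 c2@4 c3@9, authorship .1..2....3..
Authorship (.=original, N=cursor N): . 1 . . 2 . . . . 3 . .
Index 4: author = 2

Answer: cursor 2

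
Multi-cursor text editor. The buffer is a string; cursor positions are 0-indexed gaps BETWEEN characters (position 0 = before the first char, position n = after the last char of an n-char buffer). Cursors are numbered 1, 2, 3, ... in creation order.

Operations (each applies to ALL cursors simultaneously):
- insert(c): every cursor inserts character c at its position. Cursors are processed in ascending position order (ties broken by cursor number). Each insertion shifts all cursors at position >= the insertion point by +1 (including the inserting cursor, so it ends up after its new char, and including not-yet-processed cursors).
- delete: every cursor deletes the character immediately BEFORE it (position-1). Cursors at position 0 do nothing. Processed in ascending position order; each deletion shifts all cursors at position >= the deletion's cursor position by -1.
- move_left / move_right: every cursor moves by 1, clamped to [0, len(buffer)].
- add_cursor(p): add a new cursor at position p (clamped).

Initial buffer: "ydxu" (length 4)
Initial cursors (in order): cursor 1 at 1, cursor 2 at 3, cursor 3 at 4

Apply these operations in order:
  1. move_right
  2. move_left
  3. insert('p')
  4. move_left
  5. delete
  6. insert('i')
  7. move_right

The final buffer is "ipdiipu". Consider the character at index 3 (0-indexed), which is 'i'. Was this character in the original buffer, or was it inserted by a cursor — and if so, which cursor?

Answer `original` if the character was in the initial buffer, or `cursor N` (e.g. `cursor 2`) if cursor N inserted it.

Answer: cursor 2

Derivation:
After op 1 (move_right): buffer="ydxu" (len 4), cursors c1@2 c2@4 c3@4, authorship ....
After op 2 (move_left): buffer="ydxu" (len 4), cursors c1@1 c2@3 c3@3, authorship ....
After op 3 (insert('p')): buffer="ypdxppu" (len 7), cursors c1@2 c2@6 c3@6, authorship .1..23.
After op 4 (move_left): buffer="ypdxppu" (len 7), cursors c1@1 c2@5 c3@5, authorship .1..23.
After op 5 (delete): buffer="pdpu" (len 4), cursors c1@0 c2@2 c3@2, authorship 1.3.
After op 6 (insert('i')): buffer="ipdiipu" (len 7), cursors c1@1 c2@5 c3@5, authorship 11.233.
After op 7 (move_right): buffer="ipdiipu" (len 7), cursors c1@2 c2@6 c3@6, authorship 11.233.
Authorship (.=original, N=cursor N): 1 1 . 2 3 3 .
Index 3: author = 2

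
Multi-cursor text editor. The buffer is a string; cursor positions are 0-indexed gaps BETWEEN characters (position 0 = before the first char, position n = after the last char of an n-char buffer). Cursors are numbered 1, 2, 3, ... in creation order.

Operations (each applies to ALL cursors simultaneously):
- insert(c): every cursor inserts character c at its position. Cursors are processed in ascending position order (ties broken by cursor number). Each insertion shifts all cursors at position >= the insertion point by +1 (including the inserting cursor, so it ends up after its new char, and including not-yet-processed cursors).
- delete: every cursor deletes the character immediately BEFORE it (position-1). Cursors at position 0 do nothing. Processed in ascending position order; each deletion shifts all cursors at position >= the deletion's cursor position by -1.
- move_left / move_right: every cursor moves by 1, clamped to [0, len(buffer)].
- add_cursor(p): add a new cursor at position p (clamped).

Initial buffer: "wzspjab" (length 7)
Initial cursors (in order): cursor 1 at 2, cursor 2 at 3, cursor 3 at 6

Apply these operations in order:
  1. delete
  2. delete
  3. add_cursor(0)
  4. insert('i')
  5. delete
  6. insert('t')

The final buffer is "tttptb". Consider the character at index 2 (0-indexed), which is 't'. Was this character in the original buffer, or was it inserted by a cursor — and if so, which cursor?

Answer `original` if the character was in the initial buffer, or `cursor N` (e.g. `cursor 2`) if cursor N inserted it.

After op 1 (delete): buffer="wpjb" (len 4), cursors c1@1 c2@1 c3@3, authorship ....
After op 2 (delete): buffer="pb" (len 2), cursors c1@0 c2@0 c3@1, authorship ..
After op 3 (add_cursor(0)): buffer="pb" (len 2), cursors c1@0 c2@0 c4@0 c3@1, authorship ..
After op 4 (insert('i')): buffer="iiipib" (len 6), cursors c1@3 c2@3 c4@3 c3@5, authorship 124.3.
After op 5 (delete): buffer="pb" (len 2), cursors c1@0 c2@0 c4@0 c3@1, authorship ..
After op 6 (insert('t')): buffer="tttptb" (len 6), cursors c1@3 c2@3 c4@3 c3@5, authorship 124.3.
Authorship (.=original, N=cursor N): 1 2 4 . 3 .
Index 2: author = 4

Answer: cursor 4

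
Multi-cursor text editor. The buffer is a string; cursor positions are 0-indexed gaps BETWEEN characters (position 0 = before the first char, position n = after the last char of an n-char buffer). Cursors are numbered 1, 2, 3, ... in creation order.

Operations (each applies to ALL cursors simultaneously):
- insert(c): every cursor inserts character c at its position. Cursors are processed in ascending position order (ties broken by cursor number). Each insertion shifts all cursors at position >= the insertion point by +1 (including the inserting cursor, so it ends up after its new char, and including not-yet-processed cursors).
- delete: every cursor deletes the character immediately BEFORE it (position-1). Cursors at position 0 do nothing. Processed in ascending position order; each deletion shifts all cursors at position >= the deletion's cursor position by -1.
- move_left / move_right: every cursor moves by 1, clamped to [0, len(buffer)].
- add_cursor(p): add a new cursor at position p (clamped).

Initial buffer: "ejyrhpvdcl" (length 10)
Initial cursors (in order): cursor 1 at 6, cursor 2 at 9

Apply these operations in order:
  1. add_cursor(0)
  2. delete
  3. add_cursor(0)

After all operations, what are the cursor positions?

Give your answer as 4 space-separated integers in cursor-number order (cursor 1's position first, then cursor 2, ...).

Answer: 5 7 0 0

Derivation:
After op 1 (add_cursor(0)): buffer="ejyrhpvdcl" (len 10), cursors c3@0 c1@6 c2@9, authorship ..........
After op 2 (delete): buffer="ejyrhvdl" (len 8), cursors c3@0 c1@5 c2@7, authorship ........
After op 3 (add_cursor(0)): buffer="ejyrhvdl" (len 8), cursors c3@0 c4@0 c1@5 c2@7, authorship ........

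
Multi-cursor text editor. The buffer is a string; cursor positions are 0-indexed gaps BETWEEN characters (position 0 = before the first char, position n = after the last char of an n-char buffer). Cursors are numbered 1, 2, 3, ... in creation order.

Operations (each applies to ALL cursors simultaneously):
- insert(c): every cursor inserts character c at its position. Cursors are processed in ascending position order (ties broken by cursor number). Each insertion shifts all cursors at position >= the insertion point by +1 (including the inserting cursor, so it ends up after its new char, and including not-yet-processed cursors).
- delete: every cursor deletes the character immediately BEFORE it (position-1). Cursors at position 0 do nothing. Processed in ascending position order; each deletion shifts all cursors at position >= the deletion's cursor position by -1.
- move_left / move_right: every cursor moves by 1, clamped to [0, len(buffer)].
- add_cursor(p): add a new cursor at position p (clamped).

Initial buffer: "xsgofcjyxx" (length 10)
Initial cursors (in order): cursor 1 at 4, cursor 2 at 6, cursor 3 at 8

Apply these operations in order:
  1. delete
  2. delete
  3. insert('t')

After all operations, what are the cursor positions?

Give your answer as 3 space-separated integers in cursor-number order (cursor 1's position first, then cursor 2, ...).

After op 1 (delete): buffer="xsgfjxx" (len 7), cursors c1@3 c2@4 c3@5, authorship .......
After op 2 (delete): buffer="xsxx" (len 4), cursors c1@2 c2@2 c3@2, authorship ....
After op 3 (insert('t')): buffer="xstttxx" (len 7), cursors c1@5 c2@5 c3@5, authorship ..123..

Answer: 5 5 5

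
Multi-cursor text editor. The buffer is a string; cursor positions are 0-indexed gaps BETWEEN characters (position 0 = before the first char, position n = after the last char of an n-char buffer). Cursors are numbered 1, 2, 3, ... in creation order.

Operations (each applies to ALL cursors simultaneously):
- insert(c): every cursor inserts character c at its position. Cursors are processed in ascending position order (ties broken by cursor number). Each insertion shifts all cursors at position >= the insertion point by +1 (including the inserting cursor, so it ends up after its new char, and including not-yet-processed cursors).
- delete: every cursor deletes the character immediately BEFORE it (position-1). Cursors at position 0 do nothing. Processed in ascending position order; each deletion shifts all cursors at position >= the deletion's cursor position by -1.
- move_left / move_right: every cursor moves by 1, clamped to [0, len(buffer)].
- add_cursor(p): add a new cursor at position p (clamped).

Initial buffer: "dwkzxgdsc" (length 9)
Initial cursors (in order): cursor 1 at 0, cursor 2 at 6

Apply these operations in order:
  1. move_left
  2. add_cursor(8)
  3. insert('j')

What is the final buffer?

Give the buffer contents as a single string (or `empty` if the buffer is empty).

After op 1 (move_left): buffer="dwkzxgdsc" (len 9), cursors c1@0 c2@5, authorship .........
After op 2 (add_cursor(8)): buffer="dwkzxgdsc" (len 9), cursors c1@0 c2@5 c3@8, authorship .........
After op 3 (insert('j')): buffer="jdwkzxjgdsjc" (len 12), cursors c1@1 c2@7 c3@11, authorship 1.....2...3.

Answer: jdwkzxjgdsjc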